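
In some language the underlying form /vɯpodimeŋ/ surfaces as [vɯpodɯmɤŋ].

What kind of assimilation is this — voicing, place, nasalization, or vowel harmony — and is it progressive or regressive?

/i/→[ɯ] /e/→[ɤ].
Vowels agree with the first vowel, so the harmony is progressive.

vowel harmony, progressive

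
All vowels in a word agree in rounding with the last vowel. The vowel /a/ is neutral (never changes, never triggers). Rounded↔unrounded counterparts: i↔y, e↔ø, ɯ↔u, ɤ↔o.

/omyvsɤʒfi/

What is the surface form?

[ɤmivsɤʒfi]

/o/ harmonizes with /i/ ([-round]) → [ɤ]
/y/ harmonizes with /i/ ([-round]) → [i]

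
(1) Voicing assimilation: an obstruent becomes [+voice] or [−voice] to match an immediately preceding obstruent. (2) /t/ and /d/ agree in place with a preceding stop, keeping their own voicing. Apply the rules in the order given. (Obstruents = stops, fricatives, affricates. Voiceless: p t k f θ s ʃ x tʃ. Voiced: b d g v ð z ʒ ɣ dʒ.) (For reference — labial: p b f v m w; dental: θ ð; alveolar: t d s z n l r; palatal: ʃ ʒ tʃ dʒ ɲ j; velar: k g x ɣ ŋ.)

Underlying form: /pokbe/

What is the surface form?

[pokpe]

Rule 1: /b/ after /k/ (voiceless) → [p]
After rule 1: pokpe
Rule 2: no segment meets the rule's conditions; no change.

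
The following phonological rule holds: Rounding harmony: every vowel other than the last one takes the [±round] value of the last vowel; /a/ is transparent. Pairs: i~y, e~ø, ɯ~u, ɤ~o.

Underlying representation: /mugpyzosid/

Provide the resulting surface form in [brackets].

/u/ harmonizes with /i/ ([-round]) → [ɯ]
/y/ harmonizes with /i/ ([-round]) → [i]
/o/ harmonizes with /i/ ([-round]) → [ɤ]

[mɯgpizɤsid]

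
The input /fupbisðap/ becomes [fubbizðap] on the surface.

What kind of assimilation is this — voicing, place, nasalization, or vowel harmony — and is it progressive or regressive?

voicing assimilation, regressive

/p/→[b] /s/→[z].
Each target copies a feature from the following segment, so the direction is regressive.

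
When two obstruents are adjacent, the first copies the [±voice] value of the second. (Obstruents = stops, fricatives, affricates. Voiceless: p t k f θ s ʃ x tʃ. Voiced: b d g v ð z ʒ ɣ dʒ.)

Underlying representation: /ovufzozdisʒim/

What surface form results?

[ovuvzozdizʒim]

/f/ before /z/ (voiced) → [v]
/s/ before /ʒ/ (voiced) → [z]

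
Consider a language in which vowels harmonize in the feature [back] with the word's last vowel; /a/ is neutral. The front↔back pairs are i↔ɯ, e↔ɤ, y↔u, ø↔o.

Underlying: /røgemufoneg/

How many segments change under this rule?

/u/ harmonizes with /e/ ([-back]) → [y]
/o/ harmonizes with /e/ ([-back]) → [ø]
2 segments change.

2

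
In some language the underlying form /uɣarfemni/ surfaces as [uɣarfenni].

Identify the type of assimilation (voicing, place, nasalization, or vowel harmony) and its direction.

place assimilation, regressive

/m/→[n].
Each target copies a feature from the following segment, so the direction is regressive.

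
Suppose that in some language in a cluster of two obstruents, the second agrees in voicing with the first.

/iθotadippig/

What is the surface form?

[iθotadippig]

no segment meets the rule's conditions; no change.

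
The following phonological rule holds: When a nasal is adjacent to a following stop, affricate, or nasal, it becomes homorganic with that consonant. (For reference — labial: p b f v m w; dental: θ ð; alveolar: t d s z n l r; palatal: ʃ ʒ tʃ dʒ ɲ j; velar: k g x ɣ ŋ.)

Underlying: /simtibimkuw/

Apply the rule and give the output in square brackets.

[sintibiŋkuw]

/m/ before /t/ (alveolar) → [n]
/m/ before /k/ (velar) → [ŋ]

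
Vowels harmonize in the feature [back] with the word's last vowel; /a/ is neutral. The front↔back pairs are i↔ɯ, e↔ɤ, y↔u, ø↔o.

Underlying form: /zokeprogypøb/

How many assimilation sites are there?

/o/ harmonizes with /ø/ ([-back]) → [ø]
/o/ harmonizes with /ø/ ([-back]) → [ø]
2 segments change.

2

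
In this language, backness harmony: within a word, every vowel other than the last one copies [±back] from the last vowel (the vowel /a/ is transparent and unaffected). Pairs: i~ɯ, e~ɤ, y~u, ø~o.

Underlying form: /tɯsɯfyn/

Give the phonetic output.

/ɯ/ harmonizes with /y/ ([-back]) → [i]
/ɯ/ harmonizes with /y/ ([-back]) → [i]

[tisifyn]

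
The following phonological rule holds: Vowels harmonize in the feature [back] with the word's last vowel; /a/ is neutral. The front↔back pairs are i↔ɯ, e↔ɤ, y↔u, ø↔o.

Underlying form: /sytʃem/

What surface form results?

[sytʃem]

no segment meets the rule's conditions; no change.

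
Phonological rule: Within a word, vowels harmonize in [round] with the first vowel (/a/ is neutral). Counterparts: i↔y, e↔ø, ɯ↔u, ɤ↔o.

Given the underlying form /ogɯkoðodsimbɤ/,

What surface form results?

[ogukoðodsymbo]

/ɯ/ harmonizes with /o/ ([+round]) → [u]
/i/ harmonizes with /o/ ([+round]) → [y]
/ɤ/ harmonizes with /o/ ([+round]) → [o]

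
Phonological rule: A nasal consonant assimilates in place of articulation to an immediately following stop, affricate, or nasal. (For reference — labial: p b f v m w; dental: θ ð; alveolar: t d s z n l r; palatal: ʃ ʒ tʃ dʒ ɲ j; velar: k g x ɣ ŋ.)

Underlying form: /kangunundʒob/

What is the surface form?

/n/ before /g/ (velar) → [ŋ]
/n/ before /dʒ/ (palatal) → [ɲ]

[kaŋgunuɲdʒob]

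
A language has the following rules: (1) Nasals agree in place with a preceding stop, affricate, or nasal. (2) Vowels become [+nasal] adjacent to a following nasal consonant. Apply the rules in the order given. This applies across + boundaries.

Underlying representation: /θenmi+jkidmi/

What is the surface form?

[θẽnni+jkidni]

Rule 1: /m/ after /n/ (alveolar) → [n]
Rule 1: /m/ after /d/ (alveolar) → [n]
After rule 1: θenni+jkidni
Rule 2: /e/ before nasal /n/ → [ẽ]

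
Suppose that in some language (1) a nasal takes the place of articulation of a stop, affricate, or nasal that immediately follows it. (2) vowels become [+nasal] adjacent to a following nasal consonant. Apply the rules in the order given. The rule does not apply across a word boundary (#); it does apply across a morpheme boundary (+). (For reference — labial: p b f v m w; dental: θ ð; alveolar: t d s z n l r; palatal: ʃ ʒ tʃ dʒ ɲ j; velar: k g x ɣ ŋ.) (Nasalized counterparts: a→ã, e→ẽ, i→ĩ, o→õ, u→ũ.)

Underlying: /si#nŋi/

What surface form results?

Rule 1: /n/ before /ŋ/ (velar) → [ŋ]
After rule 1: si#ŋŋi
Rule 2: no segment meets the rule's conditions; no change.

[si#ŋŋi]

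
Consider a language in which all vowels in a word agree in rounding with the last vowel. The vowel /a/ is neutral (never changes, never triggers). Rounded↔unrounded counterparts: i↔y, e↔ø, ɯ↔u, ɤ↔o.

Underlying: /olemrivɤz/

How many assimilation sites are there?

1

/o/ harmonizes with /ɤ/ ([-round]) → [ɤ]
1 segment changes.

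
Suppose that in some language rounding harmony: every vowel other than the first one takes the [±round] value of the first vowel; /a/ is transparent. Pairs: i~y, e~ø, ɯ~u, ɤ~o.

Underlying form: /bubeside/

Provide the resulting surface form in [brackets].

/e/ harmonizes with /u/ ([+round]) → [ø]
/i/ harmonizes with /u/ ([+round]) → [y]
/e/ harmonizes with /u/ ([+round]) → [ø]

[bubøsydø]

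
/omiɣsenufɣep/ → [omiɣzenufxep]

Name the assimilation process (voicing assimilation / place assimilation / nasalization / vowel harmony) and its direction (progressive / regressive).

voicing assimilation, progressive

/s/→[z] /ɣ/→[x].
Each target copies a feature from the preceding segment, so the direction is progressive.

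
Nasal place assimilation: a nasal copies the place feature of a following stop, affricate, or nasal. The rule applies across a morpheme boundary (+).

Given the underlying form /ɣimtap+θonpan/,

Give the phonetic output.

/m/ before /t/ (alveolar) → [n]
/n/ before /p/ (labial) → [m]

[ɣintap+θompan]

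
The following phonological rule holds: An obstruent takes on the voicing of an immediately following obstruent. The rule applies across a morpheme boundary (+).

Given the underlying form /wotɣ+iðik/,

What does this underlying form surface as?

[wodɣ+iðik]

/t/ before /ɣ/ (voiced) → [d]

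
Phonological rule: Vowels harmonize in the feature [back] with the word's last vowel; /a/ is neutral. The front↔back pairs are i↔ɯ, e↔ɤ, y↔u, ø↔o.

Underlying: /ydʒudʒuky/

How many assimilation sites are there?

/u/ harmonizes with /y/ ([-back]) → [y]
/u/ harmonizes with /y/ ([-back]) → [y]
2 segments change.

2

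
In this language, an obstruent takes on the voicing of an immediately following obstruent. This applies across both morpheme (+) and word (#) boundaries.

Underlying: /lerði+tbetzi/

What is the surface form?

/t/ before /b/ (voiced) → [d]
/t/ before /z/ (voiced) → [d]

[lerði+dbedzi]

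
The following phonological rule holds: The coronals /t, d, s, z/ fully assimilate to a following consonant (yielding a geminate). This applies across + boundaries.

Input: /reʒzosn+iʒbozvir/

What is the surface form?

[reʒzonn+iʒbovvir]

/s/ before /n/ → [n] (total assimilation)
/z/ before /v/ → [v] (total assimilation)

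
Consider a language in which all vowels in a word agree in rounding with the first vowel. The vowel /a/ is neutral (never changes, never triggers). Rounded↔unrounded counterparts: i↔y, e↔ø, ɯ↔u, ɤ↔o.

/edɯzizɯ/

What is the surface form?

no segment meets the rule's conditions; no change.

[edɯzizɯ]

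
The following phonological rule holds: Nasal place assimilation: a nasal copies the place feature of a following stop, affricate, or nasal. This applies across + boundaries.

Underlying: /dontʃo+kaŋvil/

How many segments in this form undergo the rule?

1

/n/ before /tʃ/ (palatal) → [ɲ]
1 segment changes.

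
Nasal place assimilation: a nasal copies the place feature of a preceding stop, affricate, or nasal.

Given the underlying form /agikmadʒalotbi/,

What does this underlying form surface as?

/m/ after /k/ (velar) → [ŋ]

[agikŋadʒalotbi]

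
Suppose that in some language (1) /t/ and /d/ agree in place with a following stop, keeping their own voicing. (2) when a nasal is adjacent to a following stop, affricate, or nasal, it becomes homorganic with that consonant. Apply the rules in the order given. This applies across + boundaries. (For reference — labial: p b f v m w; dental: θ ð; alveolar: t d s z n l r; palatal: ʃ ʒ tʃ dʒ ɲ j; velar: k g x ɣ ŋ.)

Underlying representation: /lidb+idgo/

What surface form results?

Rule 1: /d/ before /b/ (labial) → [b]
Rule 1: /d/ before /g/ (velar) → [g]
After rule 1: libb+iggo
Rule 2: no segment meets the rule's conditions; no change.

[libb+iggo]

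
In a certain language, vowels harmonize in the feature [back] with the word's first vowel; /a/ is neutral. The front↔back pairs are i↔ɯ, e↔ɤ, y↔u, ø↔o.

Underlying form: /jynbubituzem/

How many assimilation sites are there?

/u/ harmonizes with /y/ ([-back]) → [y]
/u/ harmonizes with /y/ ([-back]) → [y]
2 segments change.

2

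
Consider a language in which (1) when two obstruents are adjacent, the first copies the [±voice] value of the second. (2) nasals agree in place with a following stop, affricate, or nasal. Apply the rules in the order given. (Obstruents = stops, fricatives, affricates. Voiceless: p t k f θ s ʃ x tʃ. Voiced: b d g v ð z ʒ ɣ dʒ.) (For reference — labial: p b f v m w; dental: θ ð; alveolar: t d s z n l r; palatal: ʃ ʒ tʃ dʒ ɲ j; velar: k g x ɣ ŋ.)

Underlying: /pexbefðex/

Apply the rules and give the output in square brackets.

[peɣbevðex]

Rule 1: /x/ before /b/ (voiced) → [ɣ]
Rule 1: /f/ before /ð/ (voiced) → [v]
After rule 1: peɣbevðex
Rule 2: no segment meets the rule's conditions; no change.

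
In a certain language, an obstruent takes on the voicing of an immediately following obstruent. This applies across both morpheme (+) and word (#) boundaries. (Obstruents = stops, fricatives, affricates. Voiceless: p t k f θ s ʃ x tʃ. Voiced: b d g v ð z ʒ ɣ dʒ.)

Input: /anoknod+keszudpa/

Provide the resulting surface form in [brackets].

[anoknot+kezzutpa]

/d/ before /k/ (voiceless) → [t]
/s/ before /z/ (voiced) → [z]
/d/ before /p/ (voiceless) → [t]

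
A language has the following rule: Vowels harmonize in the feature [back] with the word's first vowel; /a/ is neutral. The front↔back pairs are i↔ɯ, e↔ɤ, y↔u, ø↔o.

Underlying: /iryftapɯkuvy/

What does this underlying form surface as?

/ɯ/ harmonizes with /i/ ([-back]) → [i]
/u/ harmonizes with /i/ ([-back]) → [y]

[iryftapikyvy]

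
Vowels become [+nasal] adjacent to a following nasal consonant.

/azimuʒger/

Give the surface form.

/i/ before nasal /m/ → [ĩ]

[azĩmuʒger]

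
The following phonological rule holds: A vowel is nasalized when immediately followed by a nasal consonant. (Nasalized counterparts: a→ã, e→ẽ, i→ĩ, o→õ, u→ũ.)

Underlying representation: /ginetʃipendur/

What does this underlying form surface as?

/i/ before nasal /n/ → [ĩ]
/e/ before nasal /n/ → [ẽ]

[gĩnetʃipẽndur]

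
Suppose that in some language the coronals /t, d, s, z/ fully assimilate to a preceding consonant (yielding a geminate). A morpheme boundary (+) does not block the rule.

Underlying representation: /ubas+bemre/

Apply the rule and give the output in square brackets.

no segment meets the rule's conditions; no change.

[ubas+bemre]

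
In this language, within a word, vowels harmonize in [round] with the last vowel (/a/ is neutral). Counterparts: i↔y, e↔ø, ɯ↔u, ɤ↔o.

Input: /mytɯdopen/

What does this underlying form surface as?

[mitɯdɤpen]

/y/ harmonizes with /e/ ([-round]) → [i]
/o/ harmonizes with /e/ ([-round]) → [ɤ]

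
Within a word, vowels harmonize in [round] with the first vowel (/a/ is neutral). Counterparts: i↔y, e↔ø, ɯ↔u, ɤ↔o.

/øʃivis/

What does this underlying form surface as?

[øʃyvys]

/i/ harmonizes with /ø/ ([+round]) → [y]
/i/ harmonizes with /ø/ ([+round]) → [y]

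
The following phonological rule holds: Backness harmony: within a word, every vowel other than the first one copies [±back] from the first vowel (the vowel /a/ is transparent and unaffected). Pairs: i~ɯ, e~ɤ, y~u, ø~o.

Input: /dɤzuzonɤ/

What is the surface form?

[dɤzuzonɤ]

no segment meets the rule's conditions; no change.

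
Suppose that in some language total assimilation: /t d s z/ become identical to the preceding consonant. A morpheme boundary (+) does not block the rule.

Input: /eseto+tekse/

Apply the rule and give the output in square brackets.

/s/ after /k/ → [k] (total assimilation)

[eseto+tekke]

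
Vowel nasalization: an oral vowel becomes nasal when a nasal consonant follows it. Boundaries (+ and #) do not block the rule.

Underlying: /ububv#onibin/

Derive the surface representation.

[ububv#õnibĩn]

/o/ before nasal /n/ → [õ]
/i/ before nasal /n/ → [ĩ]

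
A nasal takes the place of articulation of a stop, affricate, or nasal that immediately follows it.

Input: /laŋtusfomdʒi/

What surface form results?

/ŋ/ before /t/ (alveolar) → [n]
/m/ before /dʒ/ (palatal) → [ɲ]

[lantusfoɲdʒi]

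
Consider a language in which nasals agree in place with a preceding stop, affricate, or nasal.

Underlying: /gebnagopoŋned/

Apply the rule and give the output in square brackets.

/n/ after /b/ (labial) → [m]
/n/ after /ŋ/ (velar) → [ŋ]

[gebmagopoŋŋed]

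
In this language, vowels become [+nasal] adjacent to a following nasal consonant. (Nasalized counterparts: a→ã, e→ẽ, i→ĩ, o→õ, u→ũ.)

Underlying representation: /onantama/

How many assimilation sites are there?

/o/ before nasal /n/ → [õ]
/a/ before nasal /n/ → [ã]
/a/ before nasal /m/ → [ã]
3 segments change.

3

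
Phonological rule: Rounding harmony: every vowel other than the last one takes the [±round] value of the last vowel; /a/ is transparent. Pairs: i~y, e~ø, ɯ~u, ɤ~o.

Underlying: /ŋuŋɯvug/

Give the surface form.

[ŋuŋuvug]

/ɯ/ harmonizes with /u/ ([+round]) → [u]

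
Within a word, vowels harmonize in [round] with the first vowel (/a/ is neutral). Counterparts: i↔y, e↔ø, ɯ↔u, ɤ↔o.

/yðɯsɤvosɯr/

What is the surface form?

[yðusovosur]

/ɯ/ harmonizes with /y/ ([+round]) → [u]
/ɤ/ harmonizes with /y/ ([+round]) → [o]
/ɯ/ harmonizes with /y/ ([+round]) → [u]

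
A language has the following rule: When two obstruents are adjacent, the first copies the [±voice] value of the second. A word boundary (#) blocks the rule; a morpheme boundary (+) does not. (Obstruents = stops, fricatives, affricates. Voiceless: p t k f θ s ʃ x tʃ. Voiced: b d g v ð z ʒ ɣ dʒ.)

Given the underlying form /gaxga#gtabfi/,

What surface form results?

/x/ before /g/ (voiced) → [ɣ]
/g/ before /t/ (voiceless) → [k]
/b/ before /f/ (voiceless) → [p]

[gaɣga#ktapfi]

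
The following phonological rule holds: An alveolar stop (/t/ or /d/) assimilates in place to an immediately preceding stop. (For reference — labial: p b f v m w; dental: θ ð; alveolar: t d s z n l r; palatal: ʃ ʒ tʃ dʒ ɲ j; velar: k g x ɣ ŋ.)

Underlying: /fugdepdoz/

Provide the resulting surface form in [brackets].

[fuggepboz]

/d/ after /g/ (velar) → [g]
/d/ after /p/ (labial) → [b]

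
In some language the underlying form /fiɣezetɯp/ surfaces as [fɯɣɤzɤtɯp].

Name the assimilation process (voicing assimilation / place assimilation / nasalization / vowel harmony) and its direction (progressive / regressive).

vowel harmony, regressive

/i/→[ɯ] /e/→[ɤ] /e/→[ɤ].
Vowels agree with the last vowel, so the harmony is regressive.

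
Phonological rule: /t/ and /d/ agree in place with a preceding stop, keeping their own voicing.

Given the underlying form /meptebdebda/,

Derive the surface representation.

[meppebbebba]

/t/ after /p/ (labial) → [p]
/d/ after /b/ (labial) → [b]
/d/ after /b/ (labial) → [b]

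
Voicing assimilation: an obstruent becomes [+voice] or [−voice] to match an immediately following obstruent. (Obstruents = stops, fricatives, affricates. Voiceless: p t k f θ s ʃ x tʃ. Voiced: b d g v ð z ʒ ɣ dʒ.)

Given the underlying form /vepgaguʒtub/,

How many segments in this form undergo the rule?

/p/ before /g/ (voiced) → [b]
/ʒ/ before /t/ (voiceless) → [ʃ]
2 segments change.

2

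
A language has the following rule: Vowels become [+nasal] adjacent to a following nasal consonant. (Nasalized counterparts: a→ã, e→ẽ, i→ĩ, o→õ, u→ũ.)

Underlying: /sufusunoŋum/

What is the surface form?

[sufusũnõŋũm]

/u/ before nasal /n/ → [ũ]
/o/ before nasal /ŋ/ → [õ]
/u/ before nasal /m/ → [ũ]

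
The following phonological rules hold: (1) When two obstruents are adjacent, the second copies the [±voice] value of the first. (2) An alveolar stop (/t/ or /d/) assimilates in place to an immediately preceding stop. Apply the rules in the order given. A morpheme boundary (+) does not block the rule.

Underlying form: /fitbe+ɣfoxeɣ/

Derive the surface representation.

Rule 1: /b/ after /t/ (voiceless) → [p]
Rule 1: /f/ after /ɣ/ (voiced) → [v]
After rule 1: fitpe+ɣvoxeɣ
Rule 2: no segment meets the rule's conditions; no change.

[fitpe+ɣvoxeɣ]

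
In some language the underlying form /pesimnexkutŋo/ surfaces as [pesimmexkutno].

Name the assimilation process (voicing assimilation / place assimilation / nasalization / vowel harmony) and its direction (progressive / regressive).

place assimilation, progressive

/n/→[m] /ŋ/→[n].
Each target copies a feature from the preceding segment, so the direction is progressive.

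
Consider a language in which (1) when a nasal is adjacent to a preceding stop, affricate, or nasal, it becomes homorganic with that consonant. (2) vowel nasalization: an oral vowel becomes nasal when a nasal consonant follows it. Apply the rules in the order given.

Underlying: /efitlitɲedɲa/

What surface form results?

[efitlitnedna]

Rule 1: /ɲ/ after /t/ (alveolar) → [n]
Rule 1: /ɲ/ after /d/ (alveolar) → [n]
After rule 1: efitlitnedna
Rule 2: no segment meets the rule's conditions; no change.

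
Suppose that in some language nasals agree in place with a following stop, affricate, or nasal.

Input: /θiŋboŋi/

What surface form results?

/ŋ/ before /b/ (labial) → [m]

[θimboŋi]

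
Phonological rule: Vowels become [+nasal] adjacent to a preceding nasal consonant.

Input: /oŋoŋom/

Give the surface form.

/o/ after nasal /ŋ/ → [õ]
/o/ after nasal /ŋ/ → [õ]

[oŋõŋõm]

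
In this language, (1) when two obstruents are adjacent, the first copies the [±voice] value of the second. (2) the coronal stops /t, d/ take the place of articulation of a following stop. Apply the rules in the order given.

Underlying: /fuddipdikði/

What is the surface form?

Rule 1: /p/ before /d/ (voiced) → [b]
Rule 1: /k/ before /ð/ (voiced) → [g]
After rule 1: fuddibdigði
Rule 2: no segment meets the rule's conditions; no change.

[fuddibdigði]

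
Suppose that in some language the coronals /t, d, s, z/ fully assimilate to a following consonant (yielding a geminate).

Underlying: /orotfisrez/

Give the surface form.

[oroffirrez]

/t/ before /f/ → [f] (total assimilation)
/s/ before /r/ → [r] (total assimilation)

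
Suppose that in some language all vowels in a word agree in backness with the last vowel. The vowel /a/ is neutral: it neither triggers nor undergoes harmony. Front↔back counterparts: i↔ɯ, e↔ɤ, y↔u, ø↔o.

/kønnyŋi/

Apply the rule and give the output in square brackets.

[kønnyŋi]

no segment meets the rule's conditions; no change.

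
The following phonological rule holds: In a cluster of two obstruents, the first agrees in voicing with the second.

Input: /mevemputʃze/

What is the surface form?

/tʃ/ before /z/ (voiced) → [dʒ]

[mevempudʒze]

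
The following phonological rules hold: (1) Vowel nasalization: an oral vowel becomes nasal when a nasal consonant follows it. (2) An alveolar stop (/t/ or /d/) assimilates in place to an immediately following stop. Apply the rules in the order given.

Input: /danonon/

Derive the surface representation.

Rule 1: /a/ before nasal /n/ → [ã]
Rule 1: /o/ before nasal /n/ → [õ]
Rule 1: /o/ before nasal /n/ → [õ]
After rule 1: dãnõnõn
Rule 2: no segment meets the rule's conditions; no change.

[dãnõnõn]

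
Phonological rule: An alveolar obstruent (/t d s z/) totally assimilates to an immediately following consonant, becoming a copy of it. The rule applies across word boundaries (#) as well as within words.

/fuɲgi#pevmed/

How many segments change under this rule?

0

No segment meets the rule's conditions.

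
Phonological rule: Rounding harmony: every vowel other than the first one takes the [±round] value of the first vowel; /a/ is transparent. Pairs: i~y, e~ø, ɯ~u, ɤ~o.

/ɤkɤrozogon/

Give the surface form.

/o/ harmonizes with /ɤ/ ([-round]) → [ɤ]
/o/ harmonizes with /ɤ/ ([-round]) → [ɤ]
/o/ harmonizes with /ɤ/ ([-round]) → [ɤ]

[ɤkɤrɤzɤgɤn]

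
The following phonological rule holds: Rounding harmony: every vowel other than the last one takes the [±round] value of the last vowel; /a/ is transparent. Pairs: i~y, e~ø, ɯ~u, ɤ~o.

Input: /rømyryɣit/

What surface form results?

/ø/ harmonizes with /i/ ([-round]) → [e]
/y/ harmonizes with /i/ ([-round]) → [i]
/y/ harmonizes with /i/ ([-round]) → [i]

[remiriɣit]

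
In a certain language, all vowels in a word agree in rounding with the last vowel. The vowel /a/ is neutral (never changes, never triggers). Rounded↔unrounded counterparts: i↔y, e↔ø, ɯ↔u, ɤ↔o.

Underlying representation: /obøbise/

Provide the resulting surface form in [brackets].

[ɤbebise]

/o/ harmonizes with /e/ ([-round]) → [ɤ]
/ø/ harmonizes with /e/ ([-round]) → [e]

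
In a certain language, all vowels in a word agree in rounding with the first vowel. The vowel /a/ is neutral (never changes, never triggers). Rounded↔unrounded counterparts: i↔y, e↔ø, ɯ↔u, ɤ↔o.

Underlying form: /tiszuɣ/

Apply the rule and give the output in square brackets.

[tiszɯɣ]

/u/ harmonizes with /i/ ([-round]) → [ɯ]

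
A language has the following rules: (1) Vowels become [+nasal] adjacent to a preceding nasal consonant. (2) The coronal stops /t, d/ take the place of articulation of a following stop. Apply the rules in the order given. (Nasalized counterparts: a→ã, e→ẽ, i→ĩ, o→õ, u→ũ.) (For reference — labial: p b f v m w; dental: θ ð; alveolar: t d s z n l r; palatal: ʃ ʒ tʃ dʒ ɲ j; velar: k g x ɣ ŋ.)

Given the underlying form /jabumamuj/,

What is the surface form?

[jabumãmũj]

Rule 1: /a/ after nasal /m/ → [ã]
Rule 1: /u/ after nasal /m/ → [ũ]
After rule 1: jabumãmũj
Rule 2: no segment meets the rule's conditions; no change.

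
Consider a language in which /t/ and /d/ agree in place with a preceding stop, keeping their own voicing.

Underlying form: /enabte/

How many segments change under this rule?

/t/ after /b/ (labial) → [p]
1 segment changes.

1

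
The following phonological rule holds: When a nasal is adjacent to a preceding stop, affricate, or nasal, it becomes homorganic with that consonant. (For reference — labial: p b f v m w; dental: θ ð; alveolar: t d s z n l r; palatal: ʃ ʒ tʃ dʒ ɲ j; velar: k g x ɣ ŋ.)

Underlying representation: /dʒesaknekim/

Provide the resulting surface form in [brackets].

/n/ after /k/ (velar) → [ŋ]

[dʒesakŋekim]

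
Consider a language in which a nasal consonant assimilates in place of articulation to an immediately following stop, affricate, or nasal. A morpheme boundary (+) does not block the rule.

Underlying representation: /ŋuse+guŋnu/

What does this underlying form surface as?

/ŋ/ before /n/ (alveolar) → [n]

[ŋuse+gunnu]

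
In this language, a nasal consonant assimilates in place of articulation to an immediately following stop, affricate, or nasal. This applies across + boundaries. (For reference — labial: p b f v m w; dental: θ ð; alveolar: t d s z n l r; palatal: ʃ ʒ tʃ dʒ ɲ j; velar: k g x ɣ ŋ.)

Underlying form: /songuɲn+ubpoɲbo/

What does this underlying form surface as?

[soŋgunn+ubpombo]

/n/ before /g/ (velar) → [ŋ]
/ɲ/ before /n/ (alveolar) → [n]
/ɲ/ before /b/ (labial) → [m]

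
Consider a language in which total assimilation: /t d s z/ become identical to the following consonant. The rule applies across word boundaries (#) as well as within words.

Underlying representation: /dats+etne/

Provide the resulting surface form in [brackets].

[dass+enne]

/t/ before /s/ → [s] (total assimilation)
/t/ before /n/ → [n] (total assimilation)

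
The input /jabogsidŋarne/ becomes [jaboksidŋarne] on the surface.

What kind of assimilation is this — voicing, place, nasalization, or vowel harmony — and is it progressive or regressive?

/g/→[k].
Each target copies a feature from the following segment, so the direction is regressive.

voicing assimilation, regressive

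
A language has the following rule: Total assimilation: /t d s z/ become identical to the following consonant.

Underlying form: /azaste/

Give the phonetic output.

[azatte]

/s/ before /t/ → [t] (total assimilation)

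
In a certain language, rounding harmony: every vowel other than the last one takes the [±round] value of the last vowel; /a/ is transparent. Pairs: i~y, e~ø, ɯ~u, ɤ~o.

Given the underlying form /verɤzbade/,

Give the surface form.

no segment meets the rule's conditions; no change.

[verɤzbade]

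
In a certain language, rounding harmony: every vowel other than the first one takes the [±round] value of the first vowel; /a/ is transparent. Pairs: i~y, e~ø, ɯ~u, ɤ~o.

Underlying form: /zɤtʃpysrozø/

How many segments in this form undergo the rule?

3

/y/ harmonizes with /ɤ/ ([-round]) → [i]
/o/ harmonizes with /ɤ/ ([-round]) → [ɤ]
/ø/ harmonizes with /ɤ/ ([-round]) → [e]
3 segments change.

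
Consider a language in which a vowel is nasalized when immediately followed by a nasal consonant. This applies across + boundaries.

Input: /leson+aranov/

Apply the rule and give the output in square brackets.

/o/ before nasal /n/ → [õ]
/a/ before nasal /n/ → [ã]

[lesõn+arãnov]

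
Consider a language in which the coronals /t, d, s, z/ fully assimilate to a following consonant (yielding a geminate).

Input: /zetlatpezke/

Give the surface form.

[zellappekke]

/t/ before /l/ → [l] (total assimilation)
/t/ before /p/ → [p] (total assimilation)
/z/ before /k/ → [k] (total assimilation)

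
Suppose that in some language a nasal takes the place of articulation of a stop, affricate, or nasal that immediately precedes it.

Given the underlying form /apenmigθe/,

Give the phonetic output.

[apennigθe]

/m/ after /n/ (alveolar) → [n]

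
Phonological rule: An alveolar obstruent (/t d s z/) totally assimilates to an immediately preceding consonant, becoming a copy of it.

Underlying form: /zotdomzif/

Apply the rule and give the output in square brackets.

/d/ after /t/ → [t] (total assimilation)
/z/ after /m/ → [m] (total assimilation)

[zottommif]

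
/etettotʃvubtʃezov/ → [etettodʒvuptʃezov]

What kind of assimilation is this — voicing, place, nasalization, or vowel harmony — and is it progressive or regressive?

/tʃ/→[dʒ] /b/→[p].
Each target copies a feature from the following segment, so the direction is regressive.

voicing assimilation, regressive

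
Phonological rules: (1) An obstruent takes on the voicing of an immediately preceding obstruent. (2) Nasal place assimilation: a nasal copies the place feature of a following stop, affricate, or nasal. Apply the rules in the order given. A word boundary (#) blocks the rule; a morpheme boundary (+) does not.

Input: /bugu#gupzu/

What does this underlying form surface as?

[bugu#gupsu]

Rule 1: /z/ after /p/ (voiceless) → [s]
After rule 1: bugu#gupsu
Rule 2: no segment meets the rule's conditions; no change.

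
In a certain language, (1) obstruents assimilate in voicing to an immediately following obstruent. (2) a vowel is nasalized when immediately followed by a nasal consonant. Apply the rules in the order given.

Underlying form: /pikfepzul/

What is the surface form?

[pikfebzul]

Rule 1: /p/ before /z/ (voiced) → [b]
After rule 1: pikfebzul
Rule 2: no segment meets the rule's conditions; no change.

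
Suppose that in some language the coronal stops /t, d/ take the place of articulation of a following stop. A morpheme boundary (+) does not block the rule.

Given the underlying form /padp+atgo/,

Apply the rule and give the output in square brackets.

/d/ before /p/ (labial) → [b]
/t/ before /g/ (velar) → [k]

[pabp+akgo]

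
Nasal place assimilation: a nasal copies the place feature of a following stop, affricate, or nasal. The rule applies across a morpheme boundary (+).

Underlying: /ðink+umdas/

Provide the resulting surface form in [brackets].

/n/ before /k/ (velar) → [ŋ]
/m/ before /d/ (alveolar) → [n]

[ðiŋk+undas]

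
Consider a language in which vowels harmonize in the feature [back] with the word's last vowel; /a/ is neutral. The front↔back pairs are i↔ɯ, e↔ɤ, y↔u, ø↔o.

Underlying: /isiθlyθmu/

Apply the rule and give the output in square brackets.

[ɯsɯθluθmu]

/i/ harmonizes with /u/ ([+back]) → [ɯ]
/i/ harmonizes with /u/ ([+back]) → [ɯ]
/y/ harmonizes with /u/ ([+back]) → [u]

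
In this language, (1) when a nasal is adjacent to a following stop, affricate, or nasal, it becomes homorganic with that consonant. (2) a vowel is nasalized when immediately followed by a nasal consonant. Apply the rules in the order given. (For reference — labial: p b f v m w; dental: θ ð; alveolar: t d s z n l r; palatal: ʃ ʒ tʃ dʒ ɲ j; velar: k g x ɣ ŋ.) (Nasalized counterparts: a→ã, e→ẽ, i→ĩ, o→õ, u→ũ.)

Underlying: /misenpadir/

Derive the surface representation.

[misẽmpadir]

Rule 1: /n/ before /p/ (labial) → [m]
After rule 1: misempadir
Rule 2: /e/ before nasal /m/ → [ẽ]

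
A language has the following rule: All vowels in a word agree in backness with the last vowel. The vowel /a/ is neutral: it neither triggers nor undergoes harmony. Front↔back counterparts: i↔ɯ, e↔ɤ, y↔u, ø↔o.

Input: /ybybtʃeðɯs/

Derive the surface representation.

[ububtʃɤðɯs]

/y/ harmonizes with /ɯ/ ([+back]) → [u]
/y/ harmonizes with /ɯ/ ([+back]) → [u]
/e/ harmonizes with /ɯ/ ([+back]) → [ɤ]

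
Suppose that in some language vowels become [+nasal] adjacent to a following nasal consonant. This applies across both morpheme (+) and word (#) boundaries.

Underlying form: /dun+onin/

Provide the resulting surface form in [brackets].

/u/ before nasal /n/ → [ũ]
/o/ before nasal /n/ → [õ]
/i/ before nasal /n/ → [ĩ]

[dũn+õnĩn]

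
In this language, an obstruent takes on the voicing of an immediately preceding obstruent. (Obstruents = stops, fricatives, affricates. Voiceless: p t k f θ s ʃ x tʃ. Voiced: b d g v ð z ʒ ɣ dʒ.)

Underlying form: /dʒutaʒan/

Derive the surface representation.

[dʒutaʒan]

no segment meets the rule's conditions; no change.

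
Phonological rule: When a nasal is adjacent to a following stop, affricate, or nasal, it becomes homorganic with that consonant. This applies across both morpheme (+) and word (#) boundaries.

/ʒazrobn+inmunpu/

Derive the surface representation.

[ʒazrobn+immumpu]

/n/ before /m/ (labial) → [m]
/n/ before /p/ (labial) → [m]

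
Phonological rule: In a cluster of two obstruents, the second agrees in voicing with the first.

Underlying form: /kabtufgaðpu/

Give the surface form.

/t/ after /b/ (voiced) → [d]
/g/ after /f/ (voiceless) → [k]
/p/ after /ð/ (voiced) → [b]

[kabdufkaðbu]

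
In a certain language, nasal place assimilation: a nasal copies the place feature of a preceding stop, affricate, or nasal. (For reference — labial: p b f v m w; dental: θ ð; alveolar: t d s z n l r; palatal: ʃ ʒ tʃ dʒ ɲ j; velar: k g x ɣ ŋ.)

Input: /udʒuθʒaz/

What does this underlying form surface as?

no segment meets the rule's conditions; no change.

[udʒuθʒaz]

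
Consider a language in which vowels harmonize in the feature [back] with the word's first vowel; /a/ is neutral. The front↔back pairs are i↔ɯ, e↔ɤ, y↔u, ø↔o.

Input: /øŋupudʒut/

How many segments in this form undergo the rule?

3

/u/ harmonizes with /ø/ ([-back]) → [y]
/u/ harmonizes with /ø/ ([-back]) → [y]
/u/ harmonizes with /ø/ ([-back]) → [y]
3 segments change.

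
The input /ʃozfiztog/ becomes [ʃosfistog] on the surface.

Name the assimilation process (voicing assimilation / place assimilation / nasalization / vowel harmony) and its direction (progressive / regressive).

voicing assimilation, regressive

/z/→[s] /z/→[s].
Each target copies a feature from the following segment, so the direction is regressive.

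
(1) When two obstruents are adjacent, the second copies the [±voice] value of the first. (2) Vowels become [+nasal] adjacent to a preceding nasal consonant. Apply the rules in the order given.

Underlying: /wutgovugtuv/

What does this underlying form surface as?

[wutkovugduv]

Rule 1: /g/ after /t/ (voiceless) → [k]
Rule 1: /t/ after /g/ (voiced) → [d]
After rule 1: wutkovugduv
Rule 2: no segment meets the rule's conditions; no change.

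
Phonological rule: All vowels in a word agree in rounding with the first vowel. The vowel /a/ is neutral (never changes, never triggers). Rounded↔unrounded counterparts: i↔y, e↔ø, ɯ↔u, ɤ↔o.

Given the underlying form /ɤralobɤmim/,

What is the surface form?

[ɤralɤbɤmim]

/o/ harmonizes with /ɤ/ ([-round]) → [ɤ]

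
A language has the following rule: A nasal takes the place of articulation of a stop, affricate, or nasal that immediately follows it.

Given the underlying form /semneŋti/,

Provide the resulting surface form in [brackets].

[sennenti]

/m/ before /n/ (alveolar) → [n]
/ŋ/ before /t/ (alveolar) → [n]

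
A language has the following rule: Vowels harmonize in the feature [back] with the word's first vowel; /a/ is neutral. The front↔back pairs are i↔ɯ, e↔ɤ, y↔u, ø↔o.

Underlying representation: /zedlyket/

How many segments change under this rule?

No segment meets the rule's conditions.

0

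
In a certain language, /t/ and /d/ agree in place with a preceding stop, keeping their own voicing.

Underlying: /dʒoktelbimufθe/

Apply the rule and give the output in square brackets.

[dʒokkelbimufθe]

/t/ after /k/ (velar) → [k]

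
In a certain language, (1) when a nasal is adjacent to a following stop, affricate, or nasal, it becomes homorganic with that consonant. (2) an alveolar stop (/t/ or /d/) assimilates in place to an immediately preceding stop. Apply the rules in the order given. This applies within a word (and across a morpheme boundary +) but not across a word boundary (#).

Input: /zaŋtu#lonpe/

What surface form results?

Rule 1: /ŋ/ before /t/ (alveolar) → [n]
Rule 1: /n/ before /p/ (labial) → [m]
After rule 1: zantu#lompe
Rule 2: no segment meets the rule's conditions; no change.

[zantu#lompe]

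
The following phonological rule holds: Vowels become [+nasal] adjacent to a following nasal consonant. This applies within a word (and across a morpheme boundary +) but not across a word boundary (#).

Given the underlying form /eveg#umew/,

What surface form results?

[eveg#ũmew]

/u/ before nasal /m/ → [ũ]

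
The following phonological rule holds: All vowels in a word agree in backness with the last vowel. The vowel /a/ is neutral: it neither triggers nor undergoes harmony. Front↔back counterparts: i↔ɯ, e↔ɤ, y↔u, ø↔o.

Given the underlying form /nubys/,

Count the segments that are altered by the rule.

/u/ harmonizes with /y/ ([-back]) → [y]
1 segment changes.

1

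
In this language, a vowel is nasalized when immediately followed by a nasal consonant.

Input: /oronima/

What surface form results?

/o/ before nasal /n/ → [õ]
/i/ before nasal /m/ → [ĩ]

[orõnĩma]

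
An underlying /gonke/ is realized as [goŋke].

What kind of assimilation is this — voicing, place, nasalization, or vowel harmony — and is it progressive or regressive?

place assimilation, regressive

/n/→[ŋ].
Each target copies a feature from the following segment, so the direction is regressive.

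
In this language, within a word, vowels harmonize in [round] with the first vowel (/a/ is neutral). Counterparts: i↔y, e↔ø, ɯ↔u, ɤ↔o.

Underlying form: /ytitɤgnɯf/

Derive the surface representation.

[ytytognuf]

/i/ harmonizes with /y/ ([+round]) → [y]
/ɤ/ harmonizes with /y/ ([+round]) → [o]
/ɯ/ harmonizes with /y/ ([+round]) → [u]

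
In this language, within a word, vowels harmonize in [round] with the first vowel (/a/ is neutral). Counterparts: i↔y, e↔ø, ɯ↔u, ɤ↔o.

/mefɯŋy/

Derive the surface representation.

[mefɯŋi]

/y/ harmonizes with /e/ ([-round]) → [i]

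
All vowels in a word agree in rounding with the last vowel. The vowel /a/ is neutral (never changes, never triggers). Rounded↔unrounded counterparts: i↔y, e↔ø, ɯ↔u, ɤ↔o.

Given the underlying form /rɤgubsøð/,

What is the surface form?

[rogubsøð]

/ɤ/ harmonizes with /ø/ ([+round]) → [o]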